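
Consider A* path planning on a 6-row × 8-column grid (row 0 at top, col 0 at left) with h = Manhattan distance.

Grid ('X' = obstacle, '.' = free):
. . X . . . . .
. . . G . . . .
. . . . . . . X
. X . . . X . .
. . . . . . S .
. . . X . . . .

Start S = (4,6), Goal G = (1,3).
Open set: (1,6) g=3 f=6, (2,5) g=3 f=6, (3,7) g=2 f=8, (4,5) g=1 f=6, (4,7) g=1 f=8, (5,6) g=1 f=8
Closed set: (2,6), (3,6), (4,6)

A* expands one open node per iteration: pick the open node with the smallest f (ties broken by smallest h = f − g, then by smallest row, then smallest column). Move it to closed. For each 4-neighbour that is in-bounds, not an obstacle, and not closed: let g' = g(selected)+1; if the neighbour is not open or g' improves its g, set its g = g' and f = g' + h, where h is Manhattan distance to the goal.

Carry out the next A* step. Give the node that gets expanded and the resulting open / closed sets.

expanded=(1,6); open=[(0,6) g=4 f=8, (1,5) g=4 f=6, (1,7) g=4 f=8, (2,5) g=3 f=6, (3,7) g=2 f=8, (4,5) g=1 f=6, (4,7) g=1 f=8, (5,6) g=1 f=8]; closed=[(1,6), (2,6), (3,6), (4,6)]

step 1: expand (1,6) (f=6, h=3) → closed; open now [(0,6) g=4 f=8, (1,5) g=4 f=6, (1,7) g=4 f=8, (2,5) g=3 f=6, (3,7) g=2 f=8, (4,5) g=1 f=6, (4,7) g=1 f=8, (5,6) g=1 f=8]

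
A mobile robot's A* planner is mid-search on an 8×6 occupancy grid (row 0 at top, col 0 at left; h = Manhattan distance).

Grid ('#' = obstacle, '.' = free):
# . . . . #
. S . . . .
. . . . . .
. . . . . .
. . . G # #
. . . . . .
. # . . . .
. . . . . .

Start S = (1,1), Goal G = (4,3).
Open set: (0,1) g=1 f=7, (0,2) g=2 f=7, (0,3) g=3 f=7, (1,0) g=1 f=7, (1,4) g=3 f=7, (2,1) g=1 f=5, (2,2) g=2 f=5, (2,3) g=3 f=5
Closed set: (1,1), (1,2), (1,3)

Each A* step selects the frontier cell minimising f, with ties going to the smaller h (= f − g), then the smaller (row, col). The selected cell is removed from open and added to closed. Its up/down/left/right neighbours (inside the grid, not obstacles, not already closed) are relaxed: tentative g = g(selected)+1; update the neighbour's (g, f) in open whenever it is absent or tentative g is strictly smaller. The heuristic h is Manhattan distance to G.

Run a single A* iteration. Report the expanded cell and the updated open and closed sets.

expanded=(2,3); open=[(0,1) g=1 f=7, (0,2) g=2 f=7, (0,3) g=3 f=7, (1,0) g=1 f=7, (1,4) g=3 f=7, (2,1) g=1 f=5, (2,2) g=2 f=5, (2,4) g=4 f=7, (3,3) g=4 f=5]; closed=[(1,1), (1,2), (1,3), (2,3)]

step 1: expand (2,3) (f=5, h=2) → closed; open now [(0,1) g=1 f=7, (0,2) g=2 f=7, (0,3) g=3 f=7, (1,0) g=1 f=7, (1,4) g=3 f=7, (2,1) g=1 f=5, (2,2) g=2 f=5, (2,4) g=4 f=7, (3,3) g=4 f=5]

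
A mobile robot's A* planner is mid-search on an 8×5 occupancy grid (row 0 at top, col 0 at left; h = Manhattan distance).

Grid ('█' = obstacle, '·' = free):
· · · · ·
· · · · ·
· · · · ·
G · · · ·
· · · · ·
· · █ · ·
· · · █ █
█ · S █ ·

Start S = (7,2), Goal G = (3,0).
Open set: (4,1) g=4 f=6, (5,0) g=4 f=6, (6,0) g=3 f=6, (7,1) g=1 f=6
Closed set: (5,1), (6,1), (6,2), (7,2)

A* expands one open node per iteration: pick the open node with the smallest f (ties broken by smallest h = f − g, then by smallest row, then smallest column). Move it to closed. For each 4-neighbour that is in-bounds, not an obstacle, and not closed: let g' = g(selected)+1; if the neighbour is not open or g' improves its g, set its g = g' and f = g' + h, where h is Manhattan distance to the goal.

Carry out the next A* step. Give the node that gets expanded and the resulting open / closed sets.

step 1: expand (4,1) (f=6, h=2) → closed; open now [(3,1) g=5 f=6, (4,0) g=5 f=6, (4,2) g=5 f=8, (5,0) g=4 f=6, (6,0) g=3 f=6, (7,1) g=1 f=6]

expanded=(4,1); open=[(3,1) g=5 f=6, (4,0) g=5 f=6, (4,2) g=5 f=8, (5,0) g=4 f=6, (6,0) g=3 f=6, (7,1) g=1 f=6]; closed=[(4,1), (5,1), (6,1), (6,2), (7,2)]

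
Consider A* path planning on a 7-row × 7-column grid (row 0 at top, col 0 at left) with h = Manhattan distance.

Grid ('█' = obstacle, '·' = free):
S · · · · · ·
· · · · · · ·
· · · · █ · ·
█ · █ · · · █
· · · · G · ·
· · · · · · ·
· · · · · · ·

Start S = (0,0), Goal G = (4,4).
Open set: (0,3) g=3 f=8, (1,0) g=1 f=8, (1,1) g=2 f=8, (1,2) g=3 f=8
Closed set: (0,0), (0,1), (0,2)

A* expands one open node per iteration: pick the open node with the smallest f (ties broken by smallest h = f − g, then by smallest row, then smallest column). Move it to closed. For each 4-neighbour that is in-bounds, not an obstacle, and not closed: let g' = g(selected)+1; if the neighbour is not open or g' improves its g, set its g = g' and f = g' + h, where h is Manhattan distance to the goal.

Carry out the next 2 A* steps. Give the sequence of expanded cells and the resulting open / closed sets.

step 1: expand (0,3) (f=8, h=5) → closed; open now [(0,4) g=4 f=8, (1,0) g=1 f=8, (1,1) g=2 f=8, (1,2) g=3 f=8, (1,3) g=4 f=8]
step 2: expand (0,4) (f=8, h=4) → closed; open now [(0,5) g=5 f=10, (1,0) g=1 f=8, (1,1) g=2 f=8, (1,2) g=3 f=8, (1,3) g=4 f=8, (1,4) g=5 f=8]

order=[(0,3) → (0,4)]; open=[(0,5) g=5 f=10, (1,0) g=1 f=8, (1,1) g=2 f=8, (1,2) g=3 f=8, (1,3) g=4 f=8, (1,4) g=5 f=8]; closed=[(0,0), (0,1), (0,2), (0,3), (0,4)]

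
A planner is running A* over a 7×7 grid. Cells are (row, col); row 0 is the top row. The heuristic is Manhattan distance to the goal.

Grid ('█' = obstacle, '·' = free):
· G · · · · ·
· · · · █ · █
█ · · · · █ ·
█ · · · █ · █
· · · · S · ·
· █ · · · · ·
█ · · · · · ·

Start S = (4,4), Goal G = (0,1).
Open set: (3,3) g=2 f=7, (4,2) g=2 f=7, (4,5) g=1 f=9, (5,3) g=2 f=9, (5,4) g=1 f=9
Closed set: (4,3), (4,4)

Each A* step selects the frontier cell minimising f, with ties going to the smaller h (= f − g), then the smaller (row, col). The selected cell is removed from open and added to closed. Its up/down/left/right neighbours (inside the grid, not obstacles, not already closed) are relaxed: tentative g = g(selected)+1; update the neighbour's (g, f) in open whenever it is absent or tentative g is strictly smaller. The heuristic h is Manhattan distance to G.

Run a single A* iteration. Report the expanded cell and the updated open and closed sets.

expanded=(3,3); open=[(2,3) g=3 f=7, (3,2) g=3 f=7, (4,2) g=2 f=7, (4,5) g=1 f=9, (5,3) g=2 f=9, (5,4) g=1 f=9]; closed=[(3,3), (4,3), (4,4)]

step 1: expand (3,3) (f=7, h=5) → closed; open now [(2,3) g=3 f=7, (3,2) g=3 f=7, (4,2) g=2 f=7, (4,5) g=1 f=9, (5,3) g=2 f=9, (5,4) g=1 f=9]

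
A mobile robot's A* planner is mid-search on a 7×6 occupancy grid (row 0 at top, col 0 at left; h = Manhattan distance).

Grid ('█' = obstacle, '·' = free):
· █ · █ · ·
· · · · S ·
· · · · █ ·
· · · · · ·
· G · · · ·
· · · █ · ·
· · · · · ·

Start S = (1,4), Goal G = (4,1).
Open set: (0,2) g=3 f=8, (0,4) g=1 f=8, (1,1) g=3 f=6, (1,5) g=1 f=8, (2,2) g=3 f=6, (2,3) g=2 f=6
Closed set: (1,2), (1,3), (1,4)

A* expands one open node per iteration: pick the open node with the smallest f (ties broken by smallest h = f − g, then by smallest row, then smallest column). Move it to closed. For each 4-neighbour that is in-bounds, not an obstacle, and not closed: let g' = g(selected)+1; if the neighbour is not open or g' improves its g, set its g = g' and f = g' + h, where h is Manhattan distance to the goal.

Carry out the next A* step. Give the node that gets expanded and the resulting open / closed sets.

step 1: expand (1,1) (f=6, h=3) → closed; open now [(0,2) g=3 f=8, (0,4) g=1 f=8, (1,0) g=4 f=8, (1,5) g=1 f=8, (2,1) g=4 f=6, (2,2) g=3 f=6, (2,3) g=2 f=6]

expanded=(1,1); open=[(0,2) g=3 f=8, (0,4) g=1 f=8, (1,0) g=4 f=8, (1,5) g=1 f=8, (2,1) g=4 f=6, (2,2) g=3 f=6, (2,3) g=2 f=6]; closed=[(1,1), (1,2), (1,3), (1,4)]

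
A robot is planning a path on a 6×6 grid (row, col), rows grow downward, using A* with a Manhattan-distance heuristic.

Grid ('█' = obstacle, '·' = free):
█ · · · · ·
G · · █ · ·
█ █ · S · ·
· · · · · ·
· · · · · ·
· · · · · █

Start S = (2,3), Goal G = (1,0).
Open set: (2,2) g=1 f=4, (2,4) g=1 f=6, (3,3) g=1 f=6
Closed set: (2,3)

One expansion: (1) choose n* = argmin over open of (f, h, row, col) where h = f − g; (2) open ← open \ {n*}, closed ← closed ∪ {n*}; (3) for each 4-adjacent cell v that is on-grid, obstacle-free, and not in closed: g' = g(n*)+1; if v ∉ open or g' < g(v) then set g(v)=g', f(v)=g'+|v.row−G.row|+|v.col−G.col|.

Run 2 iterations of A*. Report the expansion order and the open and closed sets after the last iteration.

order=[(2,2) → (1,2)]; open=[(0,2) g=3 f=6, (1,1) g=3 f=4, (2,4) g=1 f=6, (3,2) g=2 f=6, (3,3) g=1 f=6]; closed=[(1,2), (2,2), (2,3)]

step 1: expand (2,2) (f=4, h=3) → closed; open now [(1,2) g=2 f=4, (2,4) g=1 f=6, (3,2) g=2 f=6, (3,3) g=1 f=6]
step 2: expand (1,2) (f=4, h=2) → closed; open now [(0,2) g=3 f=6, (1,1) g=3 f=4, (2,4) g=1 f=6, (3,2) g=2 f=6, (3,3) g=1 f=6]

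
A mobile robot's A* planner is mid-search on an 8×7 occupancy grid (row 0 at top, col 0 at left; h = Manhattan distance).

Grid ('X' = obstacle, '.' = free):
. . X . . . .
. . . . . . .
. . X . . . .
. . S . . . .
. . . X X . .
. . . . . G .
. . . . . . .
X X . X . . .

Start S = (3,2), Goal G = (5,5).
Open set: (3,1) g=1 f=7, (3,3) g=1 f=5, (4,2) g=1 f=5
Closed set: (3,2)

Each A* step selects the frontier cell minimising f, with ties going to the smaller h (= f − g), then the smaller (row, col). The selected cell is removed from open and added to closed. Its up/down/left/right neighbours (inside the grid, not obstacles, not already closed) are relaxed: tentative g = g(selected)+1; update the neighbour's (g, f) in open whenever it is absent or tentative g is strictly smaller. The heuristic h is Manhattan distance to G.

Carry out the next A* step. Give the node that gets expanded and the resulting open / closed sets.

expanded=(3,3); open=[(2,3) g=2 f=7, (3,1) g=1 f=7, (3,4) g=2 f=5, (4,2) g=1 f=5]; closed=[(3,2), (3,3)]

step 1: expand (3,3) (f=5, h=4) → closed; open now [(2,3) g=2 f=7, (3,1) g=1 f=7, (3,4) g=2 f=5, (4,2) g=1 f=5]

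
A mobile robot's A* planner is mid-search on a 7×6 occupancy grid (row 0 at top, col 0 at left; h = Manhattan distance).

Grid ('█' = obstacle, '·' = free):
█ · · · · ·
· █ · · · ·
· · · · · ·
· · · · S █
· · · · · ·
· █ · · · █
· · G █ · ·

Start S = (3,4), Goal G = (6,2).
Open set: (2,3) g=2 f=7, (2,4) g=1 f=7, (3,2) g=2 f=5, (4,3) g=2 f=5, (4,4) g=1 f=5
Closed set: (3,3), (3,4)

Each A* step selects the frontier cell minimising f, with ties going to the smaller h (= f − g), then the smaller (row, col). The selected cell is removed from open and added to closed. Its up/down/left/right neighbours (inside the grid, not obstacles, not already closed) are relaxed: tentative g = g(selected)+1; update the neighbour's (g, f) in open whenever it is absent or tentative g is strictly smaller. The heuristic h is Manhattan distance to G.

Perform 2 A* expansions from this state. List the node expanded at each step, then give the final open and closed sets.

order=[(3,2) → (4,2)]; open=[(2,2) g=3 f=7, (2,3) g=2 f=7, (2,4) g=1 f=7, (3,1) g=3 f=7, (4,1) g=4 f=7, (4,3) g=2 f=5, (4,4) g=1 f=5, (5,2) g=4 f=5]; closed=[(3,2), (3,3), (3,4), (4,2)]

step 1: expand (3,2) (f=5, h=3) → closed; open now [(2,2) g=3 f=7, (2,3) g=2 f=7, (2,4) g=1 f=7, (3,1) g=3 f=7, (4,2) g=3 f=5, (4,3) g=2 f=5, (4,4) g=1 f=5]
step 2: expand (4,2) (f=5, h=2) → closed; open now [(2,2) g=3 f=7, (2,3) g=2 f=7, (2,4) g=1 f=7, (3,1) g=3 f=7, (4,1) g=4 f=7, (4,3) g=2 f=5, (4,4) g=1 f=5, (5,2) g=4 f=5]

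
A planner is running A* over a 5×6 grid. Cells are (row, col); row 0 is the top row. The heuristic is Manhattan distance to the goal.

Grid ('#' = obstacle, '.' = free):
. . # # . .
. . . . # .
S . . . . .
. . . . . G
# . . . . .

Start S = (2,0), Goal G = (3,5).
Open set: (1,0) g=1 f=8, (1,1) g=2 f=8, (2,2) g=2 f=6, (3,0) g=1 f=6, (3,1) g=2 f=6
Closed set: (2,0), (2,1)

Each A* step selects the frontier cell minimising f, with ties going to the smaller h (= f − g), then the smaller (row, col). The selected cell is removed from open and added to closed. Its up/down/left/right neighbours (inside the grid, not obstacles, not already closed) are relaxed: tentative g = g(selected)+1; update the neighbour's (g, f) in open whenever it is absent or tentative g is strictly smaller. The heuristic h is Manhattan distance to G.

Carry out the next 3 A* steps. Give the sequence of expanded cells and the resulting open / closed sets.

step 1: expand (2,2) (f=6, h=4) → closed; open now [(1,0) g=1 f=8, (1,1) g=2 f=8, (1,2) g=3 f=8, (2,3) g=3 f=6, (3,0) g=1 f=6, (3,1) g=2 f=6, (3,2) g=3 f=6]
step 2: expand (2,3) (f=6, h=3) → closed; open now [(1,0) g=1 f=8, (1,1) g=2 f=8, (1,2) g=3 f=8, (1,3) g=4 f=8, (2,4) g=4 f=6, (3,0) g=1 f=6, (3,1) g=2 f=6, (3,2) g=3 f=6, (3,3) g=4 f=6]
step 3: expand (2,4) (f=6, h=2) → closed; open now [(1,0) g=1 f=8, (1,1) g=2 f=8, (1,2) g=3 f=8, (1,3) g=4 f=8, (2,5) g=5 f=6, (3,0) g=1 f=6, (3,1) g=2 f=6, (3,2) g=3 f=6, (3,3) g=4 f=6, (3,4) g=5 f=6]

order=[(2,2) → (2,3) → (2,4)]; open=[(1,0) g=1 f=8, (1,1) g=2 f=8, (1,2) g=3 f=8, (1,3) g=4 f=8, (2,5) g=5 f=6, (3,0) g=1 f=6, (3,1) g=2 f=6, (3,2) g=3 f=6, (3,3) g=4 f=6, (3,4) g=5 f=6]; closed=[(2,0), (2,1), (2,2), (2,3), (2,4)]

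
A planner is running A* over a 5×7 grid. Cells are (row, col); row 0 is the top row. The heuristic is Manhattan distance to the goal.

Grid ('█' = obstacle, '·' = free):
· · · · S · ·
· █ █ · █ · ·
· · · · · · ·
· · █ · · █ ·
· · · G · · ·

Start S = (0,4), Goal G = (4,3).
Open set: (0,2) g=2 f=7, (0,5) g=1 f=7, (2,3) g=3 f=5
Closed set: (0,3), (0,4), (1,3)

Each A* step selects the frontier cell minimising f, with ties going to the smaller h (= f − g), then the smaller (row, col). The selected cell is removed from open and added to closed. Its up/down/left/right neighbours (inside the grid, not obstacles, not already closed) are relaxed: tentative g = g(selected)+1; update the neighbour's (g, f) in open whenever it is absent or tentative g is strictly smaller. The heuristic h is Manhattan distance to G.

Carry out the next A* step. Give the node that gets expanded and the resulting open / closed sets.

expanded=(2,3); open=[(0,2) g=2 f=7, (0,5) g=1 f=7, (2,2) g=4 f=7, (2,4) g=4 f=7, (3,3) g=4 f=5]; closed=[(0,3), (0,4), (1,3), (2,3)]

step 1: expand (2,3) (f=5, h=2) → closed; open now [(0,2) g=2 f=7, (0,5) g=1 f=7, (2,2) g=4 f=7, (2,4) g=4 f=7, (3,3) g=4 f=5]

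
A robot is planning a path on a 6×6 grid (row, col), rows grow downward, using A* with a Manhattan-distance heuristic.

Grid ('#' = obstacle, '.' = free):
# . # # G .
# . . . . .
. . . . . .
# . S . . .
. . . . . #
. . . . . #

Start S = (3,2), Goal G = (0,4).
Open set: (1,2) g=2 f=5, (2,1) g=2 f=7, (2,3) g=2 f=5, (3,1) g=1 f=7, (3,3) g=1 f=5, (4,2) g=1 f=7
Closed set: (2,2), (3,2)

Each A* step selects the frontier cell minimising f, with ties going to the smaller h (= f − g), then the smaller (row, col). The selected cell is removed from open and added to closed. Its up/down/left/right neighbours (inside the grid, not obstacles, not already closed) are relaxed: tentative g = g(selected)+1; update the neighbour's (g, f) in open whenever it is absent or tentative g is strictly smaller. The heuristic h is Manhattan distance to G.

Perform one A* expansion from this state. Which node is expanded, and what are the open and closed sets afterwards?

expanded=(1,2); open=[(1,1) g=3 f=7, (1,3) g=3 f=5, (2,1) g=2 f=7, (2,3) g=2 f=5, (3,1) g=1 f=7, (3,3) g=1 f=5, (4,2) g=1 f=7]; closed=[(1,2), (2,2), (3,2)]

step 1: expand (1,2) (f=5, h=3) → closed; open now [(1,1) g=3 f=7, (1,3) g=3 f=5, (2,1) g=2 f=7, (2,3) g=2 f=5, (3,1) g=1 f=7, (3,3) g=1 f=5, (4,2) g=1 f=7]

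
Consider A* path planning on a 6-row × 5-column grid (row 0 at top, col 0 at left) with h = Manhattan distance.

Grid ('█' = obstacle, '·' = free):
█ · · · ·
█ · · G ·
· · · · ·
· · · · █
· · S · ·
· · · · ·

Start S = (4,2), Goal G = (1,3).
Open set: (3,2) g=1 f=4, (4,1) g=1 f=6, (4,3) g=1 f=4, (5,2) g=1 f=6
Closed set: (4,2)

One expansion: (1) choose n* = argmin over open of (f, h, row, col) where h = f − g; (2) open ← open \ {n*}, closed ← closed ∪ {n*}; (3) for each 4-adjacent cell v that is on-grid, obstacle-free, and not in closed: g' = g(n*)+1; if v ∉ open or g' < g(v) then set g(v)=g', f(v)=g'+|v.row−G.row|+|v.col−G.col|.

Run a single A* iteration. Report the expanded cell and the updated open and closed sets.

step 1: expand (3,2) (f=4, h=3) → closed; open now [(2,2) g=2 f=4, (3,1) g=2 f=6, (3,3) g=2 f=4, (4,1) g=1 f=6, (4,3) g=1 f=4, (5,2) g=1 f=6]

expanded=(3,2); open=[(2,2) g=2 f=4, (3,1) g=2 f=6, (3,3) g=2 f=4, (4,1) g=1 f=6, (4,3) g=1 f=4, (5,2) g=1 f=6]; closed=[(3,2), (4,2)]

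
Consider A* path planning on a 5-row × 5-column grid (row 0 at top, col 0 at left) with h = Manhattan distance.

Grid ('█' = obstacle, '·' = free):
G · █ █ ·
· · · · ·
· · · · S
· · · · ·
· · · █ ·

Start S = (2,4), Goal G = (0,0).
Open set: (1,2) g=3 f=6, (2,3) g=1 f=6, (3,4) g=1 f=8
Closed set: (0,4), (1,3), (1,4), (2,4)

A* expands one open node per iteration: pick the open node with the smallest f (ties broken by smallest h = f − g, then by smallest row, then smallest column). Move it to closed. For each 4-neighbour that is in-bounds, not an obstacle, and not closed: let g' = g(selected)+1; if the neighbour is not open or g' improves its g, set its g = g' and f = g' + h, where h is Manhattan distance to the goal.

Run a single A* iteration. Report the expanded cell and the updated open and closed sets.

step 1: expand (1,2) (f=6, h=3) → closed; open now [(1,1) g=4 f=6, (2,2) g=4 f=8, (2,3) g=1 f=6, (3,4) g=1 f=8]

expanded=(1,2); open=[(1,1) g=4 f=6, (2,2) g=4 f=8, (2,3) g=1 f=6, (3,4) g=1 f=8]; closed=[(0,4), (1,2), (1,3), (1,4), (2,4)]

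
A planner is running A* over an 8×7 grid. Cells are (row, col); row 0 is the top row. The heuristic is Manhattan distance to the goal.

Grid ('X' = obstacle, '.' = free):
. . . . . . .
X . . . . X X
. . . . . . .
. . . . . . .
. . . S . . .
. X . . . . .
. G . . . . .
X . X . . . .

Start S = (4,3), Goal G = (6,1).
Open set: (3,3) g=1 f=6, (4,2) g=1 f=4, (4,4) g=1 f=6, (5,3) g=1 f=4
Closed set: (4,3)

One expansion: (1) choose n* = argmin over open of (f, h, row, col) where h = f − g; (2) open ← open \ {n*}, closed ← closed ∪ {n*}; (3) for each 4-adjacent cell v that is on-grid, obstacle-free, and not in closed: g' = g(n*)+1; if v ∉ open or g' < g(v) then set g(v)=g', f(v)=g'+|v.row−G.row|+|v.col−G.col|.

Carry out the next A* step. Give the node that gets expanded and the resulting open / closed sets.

step 1: expand (4,2) (f=4, h=3) → closed; open now [(3,2) g=2 f=6, (3,3) g=1 f=6, (4,1) g=2 f=4, (4,4) g=1 f=6, (5,2) g=2 f=4, (5,3) g=1 f=4]

expanded=(4,2); open=[(3,2) g=2 f=6, (3,3) g=1 f=6, (4,1) g=2 f=4, (4,4) g=1 f=6, (5,2) g=2 f=4, (5,3) g=1 f=4]; closed=[(4,2), (4,3)]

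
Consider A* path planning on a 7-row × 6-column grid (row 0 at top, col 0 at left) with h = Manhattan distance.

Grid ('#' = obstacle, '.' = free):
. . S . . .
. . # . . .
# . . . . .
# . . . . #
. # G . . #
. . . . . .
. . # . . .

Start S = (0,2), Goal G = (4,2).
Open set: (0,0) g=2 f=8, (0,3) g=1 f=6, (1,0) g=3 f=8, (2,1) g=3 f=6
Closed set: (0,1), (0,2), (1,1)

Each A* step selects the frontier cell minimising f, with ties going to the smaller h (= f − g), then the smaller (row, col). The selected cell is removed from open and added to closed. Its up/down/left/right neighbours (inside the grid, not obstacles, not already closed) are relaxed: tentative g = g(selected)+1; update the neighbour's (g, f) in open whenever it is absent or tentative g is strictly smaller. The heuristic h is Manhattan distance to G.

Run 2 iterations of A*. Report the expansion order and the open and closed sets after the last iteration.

step 1: expand (2,1) (f=6, h=3) → closed; open now [(0,0) g=2 f=8, (0,3) g=1 f=6, (1,0) g=3 f=8, (2,2) g=4 f=6, (3,1) g=4 f=6]
step 2: expand (2,2) (f=6, h=2) → closed; open now [(0,0) g=2 f=8, (0,3) g=1 f=6, (1,0) g=3 f=8, (2,3) g=5 f=8, (3,1) g=4 f=6, (3,2) g=5 f=6]

order=[(2,1) → (2,2)]; open=[(0,0) g=2 f=8, (0,3) g=1 f=6, (1,0) g=3 f=8, (2,3) g=5 f=8, (3,1) g=4 f=6, (3,2) g=5 f=6]; closed=[(0,1), (0,2), (1,1), (2,1), (2,2)]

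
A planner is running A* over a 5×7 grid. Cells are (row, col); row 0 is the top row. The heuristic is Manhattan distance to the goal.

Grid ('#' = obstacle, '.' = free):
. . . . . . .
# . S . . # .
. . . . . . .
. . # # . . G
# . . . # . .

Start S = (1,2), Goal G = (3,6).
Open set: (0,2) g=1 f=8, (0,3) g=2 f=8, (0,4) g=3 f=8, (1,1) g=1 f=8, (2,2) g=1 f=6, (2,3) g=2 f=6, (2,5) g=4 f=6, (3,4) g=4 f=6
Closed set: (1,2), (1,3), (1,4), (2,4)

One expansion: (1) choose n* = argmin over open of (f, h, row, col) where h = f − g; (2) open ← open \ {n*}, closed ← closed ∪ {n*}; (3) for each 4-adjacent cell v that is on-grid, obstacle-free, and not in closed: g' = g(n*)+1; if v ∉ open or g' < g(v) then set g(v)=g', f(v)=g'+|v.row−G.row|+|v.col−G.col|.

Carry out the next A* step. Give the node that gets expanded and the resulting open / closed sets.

expanded=(2,5); open=[(0,2) g=1 f=8, (0,3) g=2 f=8, (0,4) g=3 f=8, (1,1) g=1 f=8, (2,2) g=1 f=6, (2,3) g=2 f=6, (2,6) g=5 f=6, (3,4) g=4 f=6, (3,5) g=5 f=6]; closed=[(1,2), (1,3), (1,4), (2,4), (2,5)]

step 1: expand (2,5) (f=6, h=2) → closed; open now [(0,2) g=1 f=8, (0,3) g=2 f=8, (0,4) g=3 f=8, (1,1) g=1 f=8, (2,2) g=1 f=6, (2,3) g=2 f=6, (2,6) g=5 f=6, (3,4) g=4 f=6, (3,5) g=5 f=6]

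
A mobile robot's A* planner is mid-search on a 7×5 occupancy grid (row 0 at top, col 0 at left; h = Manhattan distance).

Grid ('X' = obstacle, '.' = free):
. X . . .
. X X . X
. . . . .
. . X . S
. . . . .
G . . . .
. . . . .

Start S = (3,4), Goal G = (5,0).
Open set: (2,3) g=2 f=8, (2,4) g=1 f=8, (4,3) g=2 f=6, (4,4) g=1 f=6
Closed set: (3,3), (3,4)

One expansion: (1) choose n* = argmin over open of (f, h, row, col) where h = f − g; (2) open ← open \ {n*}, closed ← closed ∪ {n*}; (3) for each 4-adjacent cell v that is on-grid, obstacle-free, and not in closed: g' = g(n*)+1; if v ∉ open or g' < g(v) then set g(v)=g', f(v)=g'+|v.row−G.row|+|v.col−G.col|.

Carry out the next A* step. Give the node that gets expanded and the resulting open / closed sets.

step 1: expand (4,3) (f=6, h=4) → closed; open now [(2,3) g=2 f=8, (2,4) g=1 f=8, (4,2) g=3 f=6, (4,4) g=1 f=6, (5,3) g=3 f=6]

expanded=(4,3); open=[(2,3) g=2 f=8, (2,4) g=1 f=8, (4,2) g=3 f=6, (4,4) g=1 f=6, (5,3) g=3 f=6]; closed=[(3,3), (3,4), (4,3)]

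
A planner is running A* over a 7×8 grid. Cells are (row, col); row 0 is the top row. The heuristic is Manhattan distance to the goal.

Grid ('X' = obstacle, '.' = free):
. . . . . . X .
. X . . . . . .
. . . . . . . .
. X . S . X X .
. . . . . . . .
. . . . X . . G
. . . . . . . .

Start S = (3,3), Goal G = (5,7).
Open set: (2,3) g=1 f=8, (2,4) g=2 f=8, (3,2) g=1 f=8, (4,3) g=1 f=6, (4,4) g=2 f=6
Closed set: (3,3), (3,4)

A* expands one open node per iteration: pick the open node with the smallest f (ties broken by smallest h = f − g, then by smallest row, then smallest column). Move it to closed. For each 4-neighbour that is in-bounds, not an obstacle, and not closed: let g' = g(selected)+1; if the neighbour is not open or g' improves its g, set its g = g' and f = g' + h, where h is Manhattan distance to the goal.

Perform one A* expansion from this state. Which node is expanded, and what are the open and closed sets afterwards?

expanded=(4,4); open=[(2,3) g=1 f=8, (2,4) g=2 f=8, (3,2) g=1 f=8, (4,3) g=1 f=6, (4,5) g=3 f=6]; closed=[(3,3), (3,4), (4,4)]

step 1: expand (4,4) (f=6, h=4) → closed; open now [(2,3) g=1 f=8, (2,4) g=2 f=8, (3,2) g=1 f=8, (4,3) g=1 f=6, (4,5) g=3 f=6]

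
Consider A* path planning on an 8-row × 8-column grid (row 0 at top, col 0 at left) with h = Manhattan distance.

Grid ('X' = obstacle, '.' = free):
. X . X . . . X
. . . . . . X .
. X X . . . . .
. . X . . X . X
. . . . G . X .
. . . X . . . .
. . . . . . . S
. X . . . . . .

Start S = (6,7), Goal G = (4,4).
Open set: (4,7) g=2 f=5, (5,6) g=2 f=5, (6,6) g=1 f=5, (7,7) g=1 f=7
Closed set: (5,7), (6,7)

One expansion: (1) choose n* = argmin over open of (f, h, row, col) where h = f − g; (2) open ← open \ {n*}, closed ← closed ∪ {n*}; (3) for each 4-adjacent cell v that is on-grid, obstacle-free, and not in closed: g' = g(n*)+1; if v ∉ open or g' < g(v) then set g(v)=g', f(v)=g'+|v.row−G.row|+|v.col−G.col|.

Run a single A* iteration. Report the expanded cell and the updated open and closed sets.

step 1: expand (4,7) (f=5, h=3) → closed; open now [(5,6) g=2 f=5, (6,6) g=1 f=5, (7,7) g=1 f=7]

expanded=(4,7); open=[(5,6) g=2 f=5, (6,6) g=1 f=5, (7,7) g=1 f=7]; closed=[(4,7), (5,7), (6,7)]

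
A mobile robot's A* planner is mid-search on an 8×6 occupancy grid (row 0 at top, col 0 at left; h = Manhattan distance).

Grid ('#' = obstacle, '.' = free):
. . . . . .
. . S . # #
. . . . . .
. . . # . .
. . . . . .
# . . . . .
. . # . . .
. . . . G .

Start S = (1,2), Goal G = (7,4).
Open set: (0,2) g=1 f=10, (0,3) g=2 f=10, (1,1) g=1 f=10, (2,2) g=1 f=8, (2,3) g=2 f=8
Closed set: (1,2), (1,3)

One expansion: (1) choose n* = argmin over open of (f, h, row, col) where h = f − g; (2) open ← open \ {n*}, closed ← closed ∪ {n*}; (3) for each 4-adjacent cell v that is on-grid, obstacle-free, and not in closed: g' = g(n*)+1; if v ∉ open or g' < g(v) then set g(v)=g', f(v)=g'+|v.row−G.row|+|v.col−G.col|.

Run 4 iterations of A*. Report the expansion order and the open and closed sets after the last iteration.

order=[(2,3) → (2,4) → (3,4) → (4,4)]; open=[(0,2) g=1 f=10, (0,3) g=2 f=10, (1,1) g=1 f=10, (2,2) g=1 f=8, (2,5) g=4 f=10, (3,5) g=5 f=10, (4,3) g=6 f=10, (4,5) g=6 f=10, (5,4) g=6 f=8]; closed=[(1,2), (1,3), (2,3), (2,4), (3,4), (4,4)]

step 1: expand (2,3) (f=8, h=6) → closed; open now [(0,2) g=1 f=10, (0,3) g=2 f=10, (1,1) g=1 f=10, (2,2) g=1 f=8, (2,4) g=3 f=8]
step 2: expand (2,4) (f=8, h=5) → closed; open now [(0,2) g=1 f=10, (0,3) g=2 f=10, (1,1) g=1 f=10, (2,2) g=1 f=8, (2,5) g=4 f=10, (3,4) g=4 f=8]
step 3: expand (3,4) (f=8, h=4) → closed; open now [(0,2) g=1 f=10, (0,3) g=2 f=10, (1,1) g=1 f=10, (2,2) g=1 f=8, (2,5) g=4 f=10, (3,5) g=5 f=10, (4,4) g=5 f=8]
step 4: expand (4,4) (f=8, h=3) → closed; open now [(0,2) g=1 f=10, (0,3) g=2 f=10, (1,1) g=1 f=10, (2,2) g=1 f=8, (2,5) g=4 f=10, (3,5) g=5 f=10, (4,3) g=6 f=10, (4,5) g=6 f=10, (5,4) g=6 f=8]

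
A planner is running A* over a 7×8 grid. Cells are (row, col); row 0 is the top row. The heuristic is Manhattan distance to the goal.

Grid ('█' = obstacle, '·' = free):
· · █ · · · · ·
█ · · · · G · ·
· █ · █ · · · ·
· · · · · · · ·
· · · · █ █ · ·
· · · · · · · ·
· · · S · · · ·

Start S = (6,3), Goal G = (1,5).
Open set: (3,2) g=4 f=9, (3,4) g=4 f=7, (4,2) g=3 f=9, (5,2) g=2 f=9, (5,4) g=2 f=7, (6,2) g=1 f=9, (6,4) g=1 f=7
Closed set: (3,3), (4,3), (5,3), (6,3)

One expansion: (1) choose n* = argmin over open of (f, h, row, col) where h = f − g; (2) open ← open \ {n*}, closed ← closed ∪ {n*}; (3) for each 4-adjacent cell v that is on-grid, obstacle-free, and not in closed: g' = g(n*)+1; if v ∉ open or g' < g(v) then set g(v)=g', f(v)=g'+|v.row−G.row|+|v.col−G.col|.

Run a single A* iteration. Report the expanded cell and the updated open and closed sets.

expanded=(3,4); open=[(2,4) g=5 f=7, (3,2) g=4 f=9, (3,5) g=5 f=7, (4,2) g=3 f=9, (5,2) g=2 f=9, (5,4) g=2 f=7, (6,2) g=1 f=9, (6,4) g=1 f=7]; closed=[(3,3), (3,4), (4,3), (5,3), (6,3)]

step 1: expand (3,4) (f=7, h=3) → closed; open now [(2,4) g=5 f=7, (3,2) g=4 f=9, (3,5) g=5 f=7, (4,2) g=3 f=9, (5,2) g=2 f=9, (5,4) g=2 f=7, (6,2) g=1 f=9, (6,4) g=1 f=7]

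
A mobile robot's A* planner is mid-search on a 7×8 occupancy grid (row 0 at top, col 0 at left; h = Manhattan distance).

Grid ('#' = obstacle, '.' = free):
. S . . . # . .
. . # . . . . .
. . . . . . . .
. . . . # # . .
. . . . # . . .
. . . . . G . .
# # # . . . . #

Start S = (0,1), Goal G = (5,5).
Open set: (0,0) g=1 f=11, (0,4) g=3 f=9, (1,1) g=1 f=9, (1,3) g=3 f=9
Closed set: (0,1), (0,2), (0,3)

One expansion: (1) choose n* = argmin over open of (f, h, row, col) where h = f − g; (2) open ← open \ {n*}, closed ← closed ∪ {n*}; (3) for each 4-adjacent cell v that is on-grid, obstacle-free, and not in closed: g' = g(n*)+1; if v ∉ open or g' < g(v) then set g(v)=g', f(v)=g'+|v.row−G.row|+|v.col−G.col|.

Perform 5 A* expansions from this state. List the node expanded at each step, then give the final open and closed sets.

step 1: expand (0,4) (f=9, h=6) → closed; open now [(0,0) g=1 f=11, (1,1) g=1 f=9, (1,3) g=3 f=9, (1,4) g=4 f=9]
step 2: expand (1,4) (f=9, h=5) → closed; open now [(0,0) g=1 f=11, (1,1) g=1 f=9, (1,3) g=3 f=9, (1,5) g=5 f=9, (2,4) g=5 f=9]
step 3: expand (1,5) (f=9, h=4) → closed; open now [(0,0) g=1 f=11, (1,1) g=1 f=9, (1,3) g=3 f=9, (1,6) g=6 f=11, (2,4) g=5 f=9, (2,5) g=6 f=9]
step 4: expand (2,5) (f=9, h=3) → closed; open now [(0,0) g=1 f=11, (1,1) g=1 f=9, (1,3) g=3 f=9, (1,6) g=6 f=11, (2,4) g=5 f=9, (2,6) g=7 f=11]
step 5: expand (2,4) (f=9, h=4) → closed; open now [(0,0) g=1 f=11, (1,1) g=1 f=9, (1,3) g=3 f=9, (1,6) g=6 f=11, (2,3) g=6 f=11, (2,6) g=7 f=11]

order=[(0,4) → (1,4) → (1,5) → (2,5) → (2,4)]; open=[(0,0) g=1 f=11, (1,1) g=1 f=9, (1,3) g=3 f=9, (1,6) g=6 f=11, (2,3) g=6 f=11, (2,6) g=7 f=11]; closed=[(0,1), (0,2), (0,3), (0,4), (1,4), (1,5), (2,4), (2,5)]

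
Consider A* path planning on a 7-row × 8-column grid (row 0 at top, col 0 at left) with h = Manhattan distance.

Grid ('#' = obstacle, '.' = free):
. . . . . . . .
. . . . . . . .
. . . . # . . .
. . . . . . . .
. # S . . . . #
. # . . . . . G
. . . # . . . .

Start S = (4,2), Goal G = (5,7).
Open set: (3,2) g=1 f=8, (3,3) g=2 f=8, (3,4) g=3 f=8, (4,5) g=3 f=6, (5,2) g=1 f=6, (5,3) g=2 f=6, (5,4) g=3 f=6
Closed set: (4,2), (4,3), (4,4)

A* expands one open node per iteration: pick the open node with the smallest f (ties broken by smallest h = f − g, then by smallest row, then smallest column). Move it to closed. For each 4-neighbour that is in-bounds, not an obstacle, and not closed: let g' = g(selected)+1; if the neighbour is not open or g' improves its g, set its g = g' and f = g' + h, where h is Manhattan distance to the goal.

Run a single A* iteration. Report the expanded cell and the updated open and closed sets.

step 1: expand (4,5) (f=6, h=3) → closed; open now [(3,2) g=1 f=8, (3,3) g=2 f=8, (3,4) g=3 f=8, (3,5) g=4 f=8, (4,6) g=4 f=6, (5,2) g=1 f=6, (5,3) g=2 f=6, (5,4) g=3 f=6, (5,5) g=4 f=6]

expanded=(4,5); open=[(3,2) g=1 f=8, (3,3) g=2 f=8, (3,4) g=3 f=8, (3,5) g=4 f=8, (4,6) g=4 f=6, (5,2) g=1 f=6, (5,3) g=2 f=6, (5,4) g=3 f=6, (5,5) g=4 f=6]; closed=[(4,2), (4,3), (4,4), (4,5)]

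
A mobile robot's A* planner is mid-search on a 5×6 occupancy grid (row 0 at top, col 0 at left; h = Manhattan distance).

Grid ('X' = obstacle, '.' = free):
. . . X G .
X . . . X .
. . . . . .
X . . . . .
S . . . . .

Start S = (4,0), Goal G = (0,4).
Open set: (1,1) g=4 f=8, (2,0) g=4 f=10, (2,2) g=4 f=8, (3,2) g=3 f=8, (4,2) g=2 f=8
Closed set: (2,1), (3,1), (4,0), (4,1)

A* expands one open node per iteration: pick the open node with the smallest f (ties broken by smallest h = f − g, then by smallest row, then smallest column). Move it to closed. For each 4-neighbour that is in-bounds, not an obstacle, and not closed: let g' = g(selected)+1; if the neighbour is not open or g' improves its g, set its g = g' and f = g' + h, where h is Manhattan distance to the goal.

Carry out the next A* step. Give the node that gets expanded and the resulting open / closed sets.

expanded=(1,1); open=[(0,1) g=5 f=8, (1,2) g=5 f=8, (2,0) g=4 f=10, (2,2) g=4 f=8, (3,2) g=3 f=8, (4,2) g=2 f=8]; closed=[(1,1), (2,1), (3,1), (4,0), (4,1)]

step 1: expand (1,1) (f=8, h=4) → closed; open now [(0,1) g=5 f=8, (1,2) g=5 f=8, (2,0) g=4 f=10, (2,2) g=4 f=8, (3,2) g=3 f=8, (4,2) g=2 f=8]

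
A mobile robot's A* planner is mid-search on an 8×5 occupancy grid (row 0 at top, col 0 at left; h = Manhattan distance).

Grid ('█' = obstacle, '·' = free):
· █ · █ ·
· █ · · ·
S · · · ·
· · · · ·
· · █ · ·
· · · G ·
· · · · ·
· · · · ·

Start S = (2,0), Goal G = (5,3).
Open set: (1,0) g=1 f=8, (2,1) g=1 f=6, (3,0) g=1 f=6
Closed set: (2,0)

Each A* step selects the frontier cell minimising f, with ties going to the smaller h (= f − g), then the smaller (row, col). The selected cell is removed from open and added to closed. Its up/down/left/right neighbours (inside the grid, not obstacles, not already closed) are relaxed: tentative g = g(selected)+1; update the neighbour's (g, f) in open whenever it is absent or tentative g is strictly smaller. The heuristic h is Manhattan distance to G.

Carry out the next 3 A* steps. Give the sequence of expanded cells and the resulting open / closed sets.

order=[(2,1) → (2,2) → (2,3)]; open=[(1,0) g=1 f=8, (1,2) g=3 f=8, (1,3) g=4 f=8, (2,4) g=4 f=8, (3,0) g=1 f=6, (3,1) g=2 f=6, (3,2) g=3 f=6, (3,3) g=4 f=6]; closed=[(2,0), (2,1), (2,2), (2,3)]

step 1: expand (2,1) (f=6, h=5) → closed; open now [(1,0) g=1 f=8, (2,2) g=2 f=6, (3,0) g=1 f=6, (3,1) g=2 f=6]
step 2: expand (2,2) (f=6, h=4) → closed; open now [(1,0) g=1 f=8, (1,2) g=3 f=8, (2,3) g=3 f=6, (3,0) g=1 f=6, (3,1) g=2 f=6, (3,2) g=3 f=6]
step 3: expand (2,3) (f=6, h=3) → closed; open now [(1,0) g=1 f=8, (1,2) g=3 f=8, (1,3) g=4 f=8, (2,4) g=4 f=8, (3,0) g=1 f=6, (3,1) g=2 f=6, (3,2) g=3 f=6, (3,3) g=4 f=6]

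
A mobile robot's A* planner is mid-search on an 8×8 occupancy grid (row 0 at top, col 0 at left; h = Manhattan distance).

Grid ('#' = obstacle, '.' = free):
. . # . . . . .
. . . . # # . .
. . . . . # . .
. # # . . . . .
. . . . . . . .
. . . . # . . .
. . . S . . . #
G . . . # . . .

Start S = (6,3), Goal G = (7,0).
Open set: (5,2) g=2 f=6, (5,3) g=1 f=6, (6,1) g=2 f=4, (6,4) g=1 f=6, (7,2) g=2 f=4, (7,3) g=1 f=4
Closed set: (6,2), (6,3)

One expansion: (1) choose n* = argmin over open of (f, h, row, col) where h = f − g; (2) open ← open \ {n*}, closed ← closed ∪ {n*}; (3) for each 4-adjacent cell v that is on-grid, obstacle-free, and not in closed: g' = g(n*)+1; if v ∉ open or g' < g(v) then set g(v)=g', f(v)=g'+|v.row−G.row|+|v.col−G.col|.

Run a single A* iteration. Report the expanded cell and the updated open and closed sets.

step 1: expand (6,1) (f=4, h=2) → closed; open now [(5,1) g=3 f=6, (5,2) g=2 f=6, (5,3) g=1 f=6, (6,0) g=3 f=4, (6,4) g=1 f=6, (7,1) g=3 f=4, (7,2) g=2 f=4, (7,3) g=1 f=4]

expanded=(6,1); open=[(5,1) g=3 f=6, (5,2) g=2 f=6, (5,3) g=1 f=6, (6,0) g=3 f=4, (6,4) g=1 f=6, (7,1) g=3 f=4, (7,2) g=2 f=4, (7,3) g=1 f=4]; closed=[(6,1), (6,2), (6,3)]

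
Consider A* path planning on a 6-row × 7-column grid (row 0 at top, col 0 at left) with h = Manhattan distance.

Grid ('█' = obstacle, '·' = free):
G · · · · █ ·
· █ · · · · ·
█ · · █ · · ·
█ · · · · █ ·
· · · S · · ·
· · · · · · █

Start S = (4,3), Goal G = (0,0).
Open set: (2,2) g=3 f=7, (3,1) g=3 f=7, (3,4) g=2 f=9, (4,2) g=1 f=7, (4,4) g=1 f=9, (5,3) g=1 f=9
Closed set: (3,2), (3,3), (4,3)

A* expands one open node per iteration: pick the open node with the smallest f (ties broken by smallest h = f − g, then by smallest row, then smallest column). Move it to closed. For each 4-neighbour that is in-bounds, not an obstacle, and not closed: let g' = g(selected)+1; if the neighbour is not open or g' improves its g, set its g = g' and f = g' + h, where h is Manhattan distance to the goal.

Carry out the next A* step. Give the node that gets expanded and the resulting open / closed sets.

expanded=(2,2); open=[(1,2) g=4 f=7, (2,1) g=4 f=7, (3,1) g=3 f=7, (3,4) g=2 f=9, (4,2) g=1 f=7, (4,4) g=1 f=9, (5,3) g=1 f=9]; closed=[(2,2), (3,2), (3,3), (4,3)]

step 1: expand (2,2) (f=7, h=4) → closed; open now [(1,2) g=4 f=7, (2,1) g=4 f=7, (3,1) g=3 f=7, (3,4) g=2 f=9, (4,2) g=1 f=7, (4,4) g=1 f=9, (5,3) g=1 f=9]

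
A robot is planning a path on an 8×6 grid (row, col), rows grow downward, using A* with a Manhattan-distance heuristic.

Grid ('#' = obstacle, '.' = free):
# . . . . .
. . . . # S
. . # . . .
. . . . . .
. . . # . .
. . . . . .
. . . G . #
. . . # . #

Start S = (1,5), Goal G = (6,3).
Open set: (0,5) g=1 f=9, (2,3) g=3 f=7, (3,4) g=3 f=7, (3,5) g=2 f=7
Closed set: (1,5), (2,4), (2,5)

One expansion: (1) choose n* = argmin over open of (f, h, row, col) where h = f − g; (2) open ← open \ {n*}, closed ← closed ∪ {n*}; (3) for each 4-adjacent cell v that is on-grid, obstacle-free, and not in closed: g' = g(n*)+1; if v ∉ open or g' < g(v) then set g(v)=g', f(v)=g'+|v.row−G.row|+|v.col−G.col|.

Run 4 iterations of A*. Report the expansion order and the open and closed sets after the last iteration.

step 1: expand (2,3) (f=7, h=4) → closed; open now [(0,5) g=1 f=9, (1,3) g=4 f=9, (3,3) g=4 f=7, (3,4) g=3 f=7, (3,5) g=2 f=7]
step 2: expand (3,3) (f=7, h=3) → closed; open now [(0,5) g=1 f=9, (1,3) g=4 f=9, (3,2) g=5 f=9, (3,4) g=3 f=7, (3,5) g=2 f=7]
step 3: expand (3,4) (f=7, h=4) → closed; open now [(0,5) g=1 f=9, (1,3) g=4 f=9, (3,2) g=5 f=9, (3,5) g=2 f=7, (4,4) g=4 f=7]
step 4: expand (4,4) (f=7, h=3) → closed; open now [(0,5) g=1 f=9, (1,3) g=4 f=9, (3,2) g=5 f=9, (3,5) g=2 f=7, (4,5) g=5 f=9, (5,4) g=5 f=7]

order=[(2,3) → (3,3) → (3,4) → (4,4)]; open=[(0,5) g=1 f=9, (1,3) g=4 f=9, (3,2) g=5 f=9, (3,5) g=2 f=7, (4,5) g=5 f=9, (5,4) g=5 f=7]; closed=[(1,5), (2,3), (2,4), (2,5), (3,3), (3,4), (4,4)]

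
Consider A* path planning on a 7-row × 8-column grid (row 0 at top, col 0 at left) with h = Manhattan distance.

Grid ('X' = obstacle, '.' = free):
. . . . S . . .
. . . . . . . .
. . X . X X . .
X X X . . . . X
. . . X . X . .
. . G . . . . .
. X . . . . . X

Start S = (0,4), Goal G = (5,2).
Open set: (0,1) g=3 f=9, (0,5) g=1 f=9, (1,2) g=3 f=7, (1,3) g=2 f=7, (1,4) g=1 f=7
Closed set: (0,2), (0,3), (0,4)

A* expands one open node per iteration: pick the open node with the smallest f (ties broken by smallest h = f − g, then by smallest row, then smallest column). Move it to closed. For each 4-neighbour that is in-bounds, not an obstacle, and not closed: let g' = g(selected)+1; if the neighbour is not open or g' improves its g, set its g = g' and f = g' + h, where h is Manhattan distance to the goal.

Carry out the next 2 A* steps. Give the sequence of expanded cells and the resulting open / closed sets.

order=[(1,2) → (1,3)]; open=[(0,1) g=3 f=9, (0,5) g=1 f=9, (1,1) g=4 f=9, (1,4) g=1 f=7, (2,3) g=3 f=7]; closed=[(0,2), (0,3), (0,4), (1,2), (1,3)]

step 1: expand (1,2) (f=7, h=4) → closed; open now [(0,1) g=3 f=9, (0,5) g=1 f=9, (1,1) g=4 f=9, (1,3) g=2 f=7, (1,4) g=1 f=7]
step 2: expand (1,3) (f=7, h=5) → closed; open now [(0,1) g=3 f=9, (0,5) g=1 f=9, (1,1) g=4 f=9, (1,4) g=1 f=7, (2,3) g=3 f=7]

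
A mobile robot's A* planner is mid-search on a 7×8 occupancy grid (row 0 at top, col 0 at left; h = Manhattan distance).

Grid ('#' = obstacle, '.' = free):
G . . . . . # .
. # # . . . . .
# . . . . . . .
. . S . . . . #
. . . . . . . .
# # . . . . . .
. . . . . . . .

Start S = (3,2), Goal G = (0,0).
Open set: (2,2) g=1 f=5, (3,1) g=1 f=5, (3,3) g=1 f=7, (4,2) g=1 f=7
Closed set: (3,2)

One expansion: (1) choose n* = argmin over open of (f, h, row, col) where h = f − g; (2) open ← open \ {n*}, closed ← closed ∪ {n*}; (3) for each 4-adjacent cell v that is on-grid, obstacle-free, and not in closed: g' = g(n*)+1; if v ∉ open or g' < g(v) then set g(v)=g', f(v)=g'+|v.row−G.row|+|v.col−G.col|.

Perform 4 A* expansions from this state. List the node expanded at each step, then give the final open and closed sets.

step 1: expand (2,2) (f=5, h=4) → closed; open now [(2,1) g=2 f=5, (2,3) g=2 f=7, (3,1) g=1 f=5, (3,3) g=1 f=7, (4,2) g=1 f=7]
step 2: expand (2,1) (f=5, h=3) → closed; open now [(2,3) g=2 f=7, (3,1) g=1 f=5, (3,3) g=1 f=7, (4,2) g=1 f=7]
step 3: expand (3,1) (f=5, h=4) → closed; open now [(2,3) g=2 f=7, (3,0) g=2 f=5, (3,3) g=1 f=7, (4,1) g=2 f=7, (4,2) g=1 f=7]
step 4: expand (3,0) (f=5, h=3) → closed; open now [(2,3) g=2 f=7, (3,3) g=1 f=7, (4,0) g=3 f=7, (4,1) g=2 f=7, (4,2) g=1 f=7]

order=[(2,2) → (2,1) → (3,1) → (3,0)]; open=[(2,3) g=2 f=7, (3,3) g=1 f=7, (4,0) g=3 f=7, (4,1) g=2 f=7, (4,2) g=1 f=7]; closed=[(2,1), (2,2), (3,0), (3,1), (3,2)]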